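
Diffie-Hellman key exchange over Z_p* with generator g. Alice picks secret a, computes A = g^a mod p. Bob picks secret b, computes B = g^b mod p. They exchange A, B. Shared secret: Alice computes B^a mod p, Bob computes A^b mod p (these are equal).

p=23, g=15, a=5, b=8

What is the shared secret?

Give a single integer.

A = 15^5 mod 23  (bits of 5 = 101)
  bit 0 = 1: r = r^2 * 15 mod 23 = 1^2 * 15 = 1*15 = 15
  bit 1 = 0: r = r^2 mod 23 = 15^2 = 18
  bit 2 = 1: r = r^2 * 15 mod 23 = 18^2 * 15 = 2*15 = 7
  -> A = 7
B = 15^8 mod 23  (bits of 8 = 1000)
  bit 0 = 1: r = r^2 * 15 mod 23 = 1^2 * 15 = 1*15 = 15
  bit 1 = 0: r = r^2 mod 23 = 15^2 = 18
  bit 2 = 0: r = r^2 mod 23 = 18^2 = 2
  bit 3 = 0: r = r^2 mod 23 = 2^2 = 4
  -> B = 4
s = B^a = 4^5 mod 23  (bits of 5 = 101)
  bit 0 = 1: r = r^2 * 4 mod 23 = 1^2 * 4 = 1*4 = 4
  bit 1 = 0: r = r^2 mod 23 = 4^2 = 16
  bit 2 = 1: r = r^2 * 4 mod 23 = 16^2 * 4 = 3*4 = 12
  -> s = B^a = 12

Answer: 12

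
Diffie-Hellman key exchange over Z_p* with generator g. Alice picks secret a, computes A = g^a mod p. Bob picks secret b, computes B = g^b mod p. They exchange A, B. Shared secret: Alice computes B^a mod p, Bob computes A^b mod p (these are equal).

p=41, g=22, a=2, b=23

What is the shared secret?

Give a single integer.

Answer: 21

Derivation:
A = 22^2 mod 41  (bits of 2 = 10)
  bit 0 = 1: r = r^2 * 22 mod 41 = 1^2 * 22 = 1*22 = 22
  bit 1 = 0: r = r^2 mod 41 = 22^2 = 33
  -> A = 33
B = 22^23 mod 41  (bits of 23 = 10111)
  bit 0 = 1: r = r^2 * 22 mod 41 = 1^2 * 22 = 1*22 = 22
  bit 1 = 0: r = r^2 mod 41 = 22^2 = 33
  bit 2 = 1: r = r^2 * 22 mod 41 = 33^2 * 22 = 23*22 = 14
  bit 3 = 1: r = r^2 * 22 mod 41 = 14^2 * 22 = 32*22 = 7
  bit 4 = 1: r = r^2 * 22 mod 41 = 7^2 * 22 = 8*22 = 12
  -> B = 12
s = B^a = 12^2 mod 41  (bits of 2 = 10)
  bit 0 = 1: r = r^2 * 12 mod 41 = 1^2 * 12 = 1*12 = 12
  bit 1 = 0: r = r^2 mod 41 = 12^2 = 21
  -> s = B^a = 21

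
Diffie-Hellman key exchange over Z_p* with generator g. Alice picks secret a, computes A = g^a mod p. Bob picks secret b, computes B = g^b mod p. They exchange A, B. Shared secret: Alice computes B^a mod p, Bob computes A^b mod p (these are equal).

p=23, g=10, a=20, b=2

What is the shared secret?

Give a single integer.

Answer: 9

Derivation:
A = 10^20 mod 23  (bits of 20 = 10100)
  bit 0 = 1: r = r^2 * 10 mod 23 = 1^2 * 10 = 1*10 = 10
  bit 1 = 0: r = r^2 mod 23 = 10^2 = 8
  bit 2 = 1: r = r^2 * 10 mod 23 = 8^2 * 10 = 18*10 = 19
  bit 3 = 0: r = r^2 mod 23 = 19^2 = 16
  bit 4 = 0: r = r^2 mod 23 = 16^2 = 3
  -> A = 3
B = 10^2 mod 23  (bits of 2 = 10)
  bit 0 = 1: r = r^2 * 10 mod 23 = 1^2 * 10 = 1*10 = 10
  bit 1 = 0: r = r^2 mod 23 = 10^2 = 8
  -> B = 8
s = B^a = 8^20 mod 23  (bits of 20 = 10100)
  bit 0 = 1: r = r^2 * 8 mod 23 = 1^2 * 8 = 1*8 = 8
  bit 1 = 0: r = r^2 mod 23 = 8^2 = 18
  bit 2 = 1: r = r^2 * 8 mod 23 = 18^2 * 8 = 2*8 = 16
  bit 3 = 0: r = r^2 mod 23 = 16^2 = 3
  bit 4 = 0: r = r^2 mod 23 = 3^2 = 9
  -> s = B^a = 9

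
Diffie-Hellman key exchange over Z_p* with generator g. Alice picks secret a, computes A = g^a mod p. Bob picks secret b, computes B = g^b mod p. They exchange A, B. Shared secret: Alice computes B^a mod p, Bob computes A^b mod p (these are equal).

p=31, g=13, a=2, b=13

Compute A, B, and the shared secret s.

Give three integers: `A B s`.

Answer: 14 11 28

Derivation:
A = 13^2 mod 31  (bits of 2 = 10)
  bit 0 = 1: r = r^2 * 13 mod 31 = 1^2 * 13 = 1*13 = 13
  bit 1 = 0: r = r^2 mod 31 = 13^2 = 14
  -> A = 14
B = 13^13 mod 31  (bits of 13 = 1101)
  bit 0 = 1: r = r^2 * 13 mod 31 = 1^2 * 13 = 1*13 = 13
  bit 1 = 1: r = r^2 * 13 mod 31 = 13^2 * 13 = 14*13 = 27
  bit 2 = 0: r = r^2 mod 31 = 27^2 = 16
  bit 3 = 1: r = r^2 * 13 mod 31 = 16^2 * 13 = 8*13 = 11
  -> B = 11
s = B^a = 11^2 mod 31  (bits of 2 = 10)
  bit 0 = 1: r = r^2 * 11 mod 31 = 1^2 * 11 = 1*11 = 11
  bit 1 = 0: r = r^2 mod 31 = 11^2 = 28
  -> s = B^a = 28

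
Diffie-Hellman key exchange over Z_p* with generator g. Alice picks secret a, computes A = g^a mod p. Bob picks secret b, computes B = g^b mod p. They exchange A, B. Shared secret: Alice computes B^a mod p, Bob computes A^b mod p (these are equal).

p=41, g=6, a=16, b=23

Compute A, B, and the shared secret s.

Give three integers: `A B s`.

A = 6^16 mod 41  (bits of 16 = 10000)
  bit 0 = 1: r = r^2 * 6 mod 41 = 1^2 * 6 = 1*6 = 6
  bit 1 = 0: r = r^2 mod 41 = 6^2 = 36
  bit 2 = 0: r = r^2 mod 41 = 36^2 = 25
  bit 3 = 0: r = r^2 mod 41 = 25^2 = 10
  bit 4 = 0: r = r^2 mod 41 = 10^2 = 18
  -> A = 18
B = 6^23 mod 41  (bits of 23 = 10111)
  bit 0 = 1: r = r^2 * 6 mod 41 = 1^2 * 6 = 1*6 = 6
  bit 1 = 0: r = r^2 mod 41 = 6^2 = 36
  bit 2 = 1: r = r^2 * 6 mod 41 = 36^2 * 6 = 25*6 = 27
  bit 3 = 1: r = r^2 * 6 mod 41 = 27^2 * 6 = 32*6 = 28
  bit 4 = 1: r = r^2 * 6 mod 41 = 28^2 * 6 = 5*6 = 30
  -> B = 30
s = B^a = 30^16 mod 41  (bits of 16 = 10000)
  bit 0 = 1: r = r^2 * 30 mod 41 = 1^2 * 30 = 1*30 = 30
  bit 1 = 0: r = r^2 mod 41 = 30^2 = 39
  bit 2 = 0: r = r^2 mod 41 = 39^2 = 4
  bit 3 = 0: r = r^2 mod 41 = 4^2 = 16
  bit 4 = 0: r = r^2 mod 41 = 16^2 = 10
  -> s = B^a = 10

Answer: 18 30 10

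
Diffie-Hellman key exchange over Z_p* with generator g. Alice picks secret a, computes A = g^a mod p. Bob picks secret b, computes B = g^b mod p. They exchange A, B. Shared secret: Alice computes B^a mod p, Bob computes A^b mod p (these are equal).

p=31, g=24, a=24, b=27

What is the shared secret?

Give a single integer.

A = 24^24 mod 31  (bits of 24 = 11000)
  bit 0 = 1: r = r^2 * 24 mod 31 = 1^2 * 24 = 1*24 = 24
  bit 1 = 1: r = r^2 * 24 mod 31 = 24^2 * 24 = 18*24 = 29
  bit 2 = 0: r = r^2 mod 31 = 29^2 = 4
  bit 3 = 0: r = r^2 mod 31 = 4^2 = 16
  bit 4 = 0: r = r^2 mod 31 = 16^2 = 8
  -> A = 8
B = 24^27 mod 31  (bits of 27 = 11011)
  bit 0 = 1: r = r^2 * 24 mod 31 = 1^2 * 24 = 1*24 = 24
  bit 1 = 1: r = r^2 * 24 mod 31 = 24^2 * 24 = 18*24 = 29
  bit 2 = 0: r = r^2 mod 31 = 29^2 = 4
  bit 3 = 1: r = r^2 * 24 mod 31 = 4^2 * 24 = 16*24 = 12
  bit 4 = 1: r = r^2 * 24 mod 31 = 12^2 * 24 = 20*24 = 15
  -> B = 15
s = B^a = 15^24 mod 31  (bits of 24 = 11000)
  bit 0 = 1: r = r^2 * 15 mod 31 = 1^2 * 15 = 1*15 = 15
  bit 1 = 1: r = r^2 * 15 mod 31 = 15^2 * 15 = 8*15 = 27
  bit 2 = 0: r = r^2 mod 31 = 27^2 = 16
  bit 3 = 0: r = r^2 mod 31 = 16^2 = 8
  bit 4 = 0: r = r^2 mod 31 = 8^2 = 2
  -> s = B^a = 2

Answer: 2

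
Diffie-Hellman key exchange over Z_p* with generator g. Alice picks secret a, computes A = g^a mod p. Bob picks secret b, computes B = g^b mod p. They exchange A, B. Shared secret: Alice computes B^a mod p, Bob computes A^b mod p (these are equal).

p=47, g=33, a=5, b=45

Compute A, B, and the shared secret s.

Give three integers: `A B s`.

Answer: 44 10 31

Derivation:
A = 33^5 mod 47  (bits of 5 = 101)
  bit 0 = 1: r = r^2 * 33 mod 47 = 1^2 * 33 = 1*33 = 33
  bit 1 = 0: r = r^2 mod 47 = 33^2 = 8
  bit 2 = 1: r = r^2 * 33 mod 47 = 8^2 * 33 = 17*33 = 44
  -> A = 44
B = 33^45 mod 47  (bits of 45 = 101101)
  bit 0 = 1: r = r^2 * 33 mod 47 = 1^2 * 33 = 1*33 = 33
  bit 1 = 0: r = r^2 mod 47 = 33^2 = 8
  bit 2 = 1: r = r^2 * 33 mod 47 = 8^2 * 33 = 17*33 = 44
  bit 3 = 1: r = r^2 * 33 mod 47 = 44^2 * 33 = 9*33 = 15
  bit 4 = 0: r = r^2 mod 47 = 15^2 = 37
  bit 5 = 1: r = r^2 * 33 mod 47 = 37^2 * 33 = 6*33 = 10
  -> B = 10
s = B^a = 10^5 mod 47  (bits of 5 = 101)
  bit 0 = 1: r = r^2 * 10 mod 47 = 1^2 * 10 = 1*10 = 10
  bit 1 = 0: r = r^2 mod 47 = 10^2 = 6
  bit 2 = 1: r = r^2 * 10 mod 47 = 6^2 * 10 = 36*10 = 31
  -> s = B^a = 31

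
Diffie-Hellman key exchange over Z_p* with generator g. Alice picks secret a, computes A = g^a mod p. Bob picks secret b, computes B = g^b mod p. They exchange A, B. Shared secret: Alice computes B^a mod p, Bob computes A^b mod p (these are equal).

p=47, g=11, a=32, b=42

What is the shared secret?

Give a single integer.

A = 11^32 mod 47  (bits of 32 = 100000)
  bit 0 = 1: r = r^2 * 11 mod 47 = 1^2 * 11 = 1*11 = 11
  bit 1 = 0: r = r^2 mod 47 = 11^2 = 27
  bit 2 = 0: r = r^2 mod 47 = 27^2 = 24
  bit 3 = 0: r = r^2 mod 47 = 24^2 = 12
  bit 4 = 0: r = r^2 mod 47 = 12^2 = 3
  bit 5 = 0: r = r^2 mod 47 = 3^2 = 9
  -> A = 9
B = 11^42 mod 47  (bits of 42 = 101010)
  bit 0 = 1: r = r^2 * 11 mod 47 = 1^2 * 11 = 1*11 = 11
  bit 1 = 0: r = r^2 mod 47 = 11^2 = 27
  bit 2 = 1: r = r^2 * 11 mod 47 = 27^2 * 11 = 24*11 = 29
  bit 3 = 0: r = r^2 mod 47 = 29^2 = 42
  bit 4 = 1: r = r^2 * 11 mod 47 = 42^2 * 11 = 25*11 = 40
  bit 5 = 0: r = r^2 mod 47 = 40^2 = 2
  -> B = 2
s = B^a = 2^32 mod 47  (bits of 32 = 100000)
  bit 0 = 1: r = r^2 * 2 mod 47 = 1^2 * 2 = 1*2 = 2
  bit 1 = 0: r = r^2 mod 47 = 2^2 = 4
  bit 2 = 0: r = r^2 mod 47 = 4^2 = 16
  bit 3 = 0: r = r^2 mod 47 = 16^2 = 21
  bit 4 = 0: r = r^2 mod 47 = 21^2 = 18
  bit 5 = 0: r = r^2 mod 47 = 18^2 = 42
  -> s = B^a = 42

Answer: 42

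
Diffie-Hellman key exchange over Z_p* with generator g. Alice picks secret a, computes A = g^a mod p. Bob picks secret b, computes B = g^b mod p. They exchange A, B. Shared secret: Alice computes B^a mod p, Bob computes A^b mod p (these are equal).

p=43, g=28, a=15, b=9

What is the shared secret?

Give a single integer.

A = 28^15 mod 43  (bits of 15 = 1111)
  bit 0 = 1: r = r^2 * 28 mod 43 = 1^2 * 28 = 1*28 = 28
  bit 1 = 1: r = r^2 * 28 mod 43 = 28^2 * 28 = 10*28 = 22
  bit 2 = 1: r = r^2 * 28 mod 43 = 22^2 * 28 = 11*28 = 7
  bit 3 = 1: r = r^2 * 28 mod 43 = 7^2 * 28 = 6*28 = 39
  -> A = 39
B = 28^9 mod 43  (bits of 9 = 1001)
  bit 0 = 1: r = r^2 * 28 mod 43 = 1^2 * 28 = 1*28 = 28
  bit 1 = 0: r = r^2 mod 43 = 28^2 = 10
  bit 2 = 0: r = r^2 mod 43 = 10^2 = 14
  bit 3 = 1: r = r^2 * 28 mod 43 = 14^2 * 28 = 24*28 = 27
  -> B = 27
s = B^a = 27^15 mod 43  (bits of 15 = 1111)
  bit 0 = 1: r = r^2 * 27 mod 43 = 1^2 * 27 = 1*27 = 27
  bit 1 = 1: r = r^2 * 27 mod 43 = 27^2 * 27 = 41*27 = 32
  bit 2 = 1: r = r^2 * 27 mod 43 = 32^2 * 27 = 35*27 = 42
  bit 3 = 1: r = r^2 * 27 mod 43 = 42^2 * 27 = 1*27 = 27
  -> s = B^a = 27

Answer: 27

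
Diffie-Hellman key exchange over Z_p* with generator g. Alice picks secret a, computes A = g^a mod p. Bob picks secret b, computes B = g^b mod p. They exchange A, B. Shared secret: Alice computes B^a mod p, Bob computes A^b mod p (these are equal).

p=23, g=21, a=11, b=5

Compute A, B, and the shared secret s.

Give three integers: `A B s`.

Answer: 22 14 22

Derivation:
A = 21^11 mod 23  (bits of 11 = 1011)
  bit 0 = 1: r = r^2 * 21 mod 23 = 1^2 * 21 = 1*21 = 21
  bit 1 = 0: r = r^2 mod 23 = 21^2 = 4
  bit 2 = 1: r = r^2 * 21 mod 23 = 4^2 * 21 = 16*21 = 14
  bit 3 = 1: r = r^2 * 21 mod 23 = 14^2 * 21 = 12*21 = 22
  -> A = 22
B = 21^5 mod 23  (bits of 5 = 101)
  bit 0 = 1: r = r^2 * 21 mod 23 = 1^2 * 21 = 1*21 = 21
  bit 1 = 0: r = r^2 mod 23 = 21^2 = 4
  bit 2 = 1: r = r^2 * 21 mod 23 = 4^2 * 21 = 16*21 = 14
  -> B = 14
s = B^a = 14^11 mod 23  (bits of 11 = 1011)
  bit 0 = 1: r = r^2 * 14 mod 23 = 1^2 * 14 = 1*14 = 14
  bit 1 = 0: r = r^2 mod 23 = 14^2 = 12
  bit 2 = 1: r = r^2 * 14 mod 23 = 12^2 * 14 = 6*14 = 15
  bit 3 = 1: r = r^2 * 14 mod 23 = 15^2 * 14 = 18*14 = 22
  -> s = B^a = 22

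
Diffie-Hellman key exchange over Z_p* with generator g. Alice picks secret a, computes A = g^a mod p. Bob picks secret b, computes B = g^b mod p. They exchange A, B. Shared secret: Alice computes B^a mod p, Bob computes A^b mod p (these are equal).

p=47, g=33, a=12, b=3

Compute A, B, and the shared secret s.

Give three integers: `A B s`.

Answer: 25 29 21

Derivation:
A = 33^12 mod 47  (bits of 12 = 1100)
  bit 0 = 1: r = r^2 * 33 mod 47 = 1^2 * 33 = 1*33 = 33
  bit 1 = 1: r = r^2 * 33 mod 47 = 33^2 * 33 = 8*33 = 29
  bit 2 = 0: r = r^2 mod 47 = 29^2 = 42
  bit 3 = 0: r = r^2 mod 47 = 42^2 = 25
  -> A = 25
B = 33^3 mod 47  (bits of 3 = 11)
  bit 0 = 1: r = r^2 * 33 mod 47 = 1^2 * 33 = 1*33 = 33
  bit 1 = 1: r = r^2 * 33 mod 47 = 33^2 * 33 = 8*33 = 29
  -> B = 29
s = B^a = 29^12 mod 47  (bits of 12 = 1100)
  bit 0 = 1: r = r^2 * 29 mod 47 = 1^2 * 29 = 1*29 = 29
  bit 1 = 1: r = r^2 * 29 mod 47 = 29^2 * 29 = 42*29 = 43
  bit 2 = 0: r = r^2 mod 47 = 43^2 = 16
  bit 3 = 0: r = r^2 mod 47 = 16^2 = 21
  -> s = B^a = 21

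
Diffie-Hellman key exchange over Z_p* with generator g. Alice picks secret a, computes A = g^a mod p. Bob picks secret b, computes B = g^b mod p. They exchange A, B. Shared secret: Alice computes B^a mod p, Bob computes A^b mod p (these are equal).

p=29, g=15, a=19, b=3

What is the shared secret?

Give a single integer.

Answer: 15

Derivation:
A = 15^19 mod 29  (bits of 19 = 10011)
  bit 0 = 1: r = r^2 * 15 mod 29 = 1^2 * 15 = 1*15 = 15
  bit 1 = 0: r = r^2 mod 29 = 15^2 = 22
  bit 2 = 0: r = r^2 mod 29 = 22^2 = 20
  bit 3 = 1: r = r^2 * 15 mod 29 = 20^2 * 15 = 23*15 = 26
  bit 4 = 1: r = r^2 * 15 mod 29 = 26^2 * 15 = 9*15 = 19
  -> A = 19
B = 15^3 mod 29  (bits of 3 = 11)
  bit 0 = 1: r = r^2 * 15 mod 29 = 1^2 * 15 = 1*15 = 15
  bit 1 = 1: r = r^2 * 15 mod 29 = 15^2 * 15 = 22*15 = 11
  -> B = 11
s = B^a = 11^19 mod 29  (bits of 19 = 10011)
  bit 0 = 1: r = r^2 * 11 mod 29 = 1^2 * 11 = 1*11 = 11
  bit 1 = 0: r = r^2 mod 29 = 11^2 = 5
  bit 2 = 0: r = r^2 mod 29 = 5^2 = 25
  bit 3 = 1: r = r^2 * 11 mod 29 = 25^2 * 11 = 16*11 = 2
  bit 4 = 1: r = r^2 * 11 mod 29 = 2^2 * 11 = 4*11 = 15
  -> s = B^a = 15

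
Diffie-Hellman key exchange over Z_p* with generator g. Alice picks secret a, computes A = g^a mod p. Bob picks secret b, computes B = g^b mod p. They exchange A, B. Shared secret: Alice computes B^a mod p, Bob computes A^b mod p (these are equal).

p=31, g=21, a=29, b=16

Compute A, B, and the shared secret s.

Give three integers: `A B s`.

A = 21^29 mod 31  (bits of 29 = 11101)
  bit 0 = 1: r = r^2 * 21 mod 31 = 1^2 * 21 = 1*21 = 21
  bit 1 = 1: r = r^2 * 21 mod 31 = 21^2 * 21 = 7*21 = 23
  bit 2 = 1: r = r^2 * 21 mod 31 = 23^2 * 21 = 2*21 = 11
  bit 3 = 0: r = r^2 mod 31 = 11^2 = 28
  bit 4 = 1: r = r^2 * 21 mod 31 = 28^2 * 21 = 9*21 = 3
  -> A = 3
B = 21^16 mod 31  (bits of 16 = 10000)
  bit 0 = 1: r = r^2 * 21 mod 31 = 1^2 * 21 = 1*21 = 21
  bit 1 = 0: r = r^2 mod 31 = 21^2 = 7
  bit 2 = 0: r = r^2 mod 31 = 7^2 = 18
  bit 3 = 0: r = r^2 mod 31 = 18^2 = 14
  bit 4 = 0: r = r^2 mod 31 = 14^2 = 10
  -> B = 10
s = B^a = 10^29 mod 31  (bits of 29 = 11101)
  bit 0 = 1: r = r^2 * 10 mod 31 = 1^2 * 10 = 1*10 = 10
  bit 1 = 1: r = r^2 * 10 mod 31 = 10^2 * 10 = 7*10 = 8
  bit 2 = 1: r = r^2 * 10 mod 31 = 8^2 * 10 = 2*10 = 20
  bit 3 = 0: r = r^2 mod 31 = 20^2 = 28
  bit 4 = 1: r = r^2 * 10 mod 31 = 28^2 * 10 = 9*10 = 28
  -> s = B^a = 28

Answer: 3 10 28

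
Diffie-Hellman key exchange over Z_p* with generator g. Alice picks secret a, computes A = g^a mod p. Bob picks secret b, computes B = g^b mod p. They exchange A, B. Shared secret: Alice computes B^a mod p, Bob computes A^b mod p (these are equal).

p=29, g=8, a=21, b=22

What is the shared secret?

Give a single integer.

Answer: 28

Derivation:
A = 8^21 mod 29  (bits of 21 = 10101)
  bit 0 = 1: r = r^2 * 8 mod 29 = 1^2 * 8 = 1*8 = 8
  bit 1 = 0: r = r^2 mod 29 = 8^2 = 6
  bit 2 = 1: r = r^2 * 8 mod 29 = 6^2 * 8 = 7*8 = 27
  bit 3 = 0: r = r^2 mod 29 = 27^2 = 4
  bit 4 = 1: r = r^2 * 8 mod 29 = 4^2 * 8 = 16*8 = 12
  -> A = 12
B = 8^22 mod 29  (bits of 22 = 10110)
  bit 0 = 1: r = r^2 * 8 mod 29 = 1^2 * 8 = 1*8 = 8
  bit 1 = 0: r = r^2 mod 29 = 8^2 = 6
  bit 2 = 1: r = r^2 * 8 mod 29 = 6^2 * 8 = 7*8 = 27
  bit 3 = 1: r = r^2 * 8 mod 29 = 27^2 * 8 = 4*8 = 3
  bit 4 = 0: r = r^2 mod 29 = 3^2 = 9
  -> B = 9
s = B^a = 9^21 mod 29  (bits of 21 = 10101)
  bit 0 = 1: r = r^2 * 9 mod 29 = 1^2 * 9 = 1*9 = 9
  bit 1 = 0: r = r^2 mod 29 = 9^2 = 23
  bit 2 = 1: r = r^2 * 9 mod 29 = 23^2 * 9 = 7*9 = 5
  bit 3 = 0: r = r^2 mod 29 = 5^2 = 25
  bit 4 = 1: r = r^2 * 9 mod 29 = 25^2 * 9 = 16*9 = 28
  -> s = B^a = 28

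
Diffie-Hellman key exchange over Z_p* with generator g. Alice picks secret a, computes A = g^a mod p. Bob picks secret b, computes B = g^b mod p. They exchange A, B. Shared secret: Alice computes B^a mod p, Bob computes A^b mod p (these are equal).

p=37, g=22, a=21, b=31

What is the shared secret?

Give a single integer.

A = 22^21 mod 37  (bits of 21 = 10101)
  bit 0 = 1: r = r^2 * 22 mod 37 = 1^2 * 22 = 1*22 = 22
  bit 1 = 0: r = r^2 mod 37 = 22^2 = 3
  bit 2 = 1: r = r^2 * 22 mod 37 = 3^2 * 22 = 9*22 = 13
  bit 3 = 0: r = r^2 mod 37 = 13^2 = 21
  bit 4 = 1: r = r^2 * 22 mod 37 = 21^2 * 22 = 34*22 = 8
  -> A = 8
B = 22^31 mod 37  (bits of 31 = 11111)
  bit 0 = 1: r = r^2 * 22 mod 37 = 1^2 * 22 = 1*22 = 22
  bit 1 = 1: r = r^2 * 22 mod 37 = 22^2 * 22 = 3*22 = 29
  bit 2 = 1: r = r^2 * 22 mod 37 = 29^2 * 22 = 27*22 = 2
  bit 3 = 1: r = r^2 * 22 mod 37 = 2^2 * 22 = 4*22 = 14
  bit 4 = 1: r = r^2 * 22 mod 37 = 14^2 * 22 = 11*22 = 20
  -> B = 20
s = B^a = 20^21 mod 37  (bits of 21 = 10101)
  bit 0 = 1: r = r^2 * 20 mod 37 = 1^2 * 20 = 1*20 = 20
  bit 1 = 0: r = r^2 mod 37 = 20^2 = 30
  bit 2 = 1: r = r^2 * 20 mod 37 = 30^2 * 20 = 12*20 = 18
  bit 3 = 0: r = r^2 mod 37 = 18^2 = 28
  bit 4 = 1: r = r^2 * 20 mod 37 = 28^2 * 20 = 7*20 = 29
  -> s = B^a = 29

Answer: 29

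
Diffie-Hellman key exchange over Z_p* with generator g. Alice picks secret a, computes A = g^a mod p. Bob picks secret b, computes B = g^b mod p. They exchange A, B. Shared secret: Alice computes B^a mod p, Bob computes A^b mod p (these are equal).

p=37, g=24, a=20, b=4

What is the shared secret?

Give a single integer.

Answer: 9

Derivation:
A = 24^20 mod 37  (bits of 20 = 10100)
  bit 0 = 1: r = r^2 * 24 mod 37 = 1^2 * 24 = 1*24 = 24
  bit 1 = 0: r = r^2 mod 37 = 24^2 = 21
  bit 2 = 1: r = r^2 * 24 mod 37 = 21^2 * 24 = 34*24 = 2
  bit 3 = 0: r = r^2 mod 37 = 2^2 = 4
  bit 4 = 0: r = r^2 mod 37 = 4^2 = 16
  -> A = 16
B = 24^4 mod 37  (bits of 4 = 100)
  bit 0 = 1: r = r^2 * 24 mod 37 = 1^2 * 24 = 1*24 = 24
  bit 1 = 0: r = r^2 mod 37 = 24^2 = 21
  bit 2 = 0: r = r^2 mod 37 = 21^2 = 34
  -> B = 34
s = B^a = 34^20 mod 37  (bits of 20 = 10100)
  bit 0 = 1: r = r^2 * 34 mod 37 = 1^2 * 34 = 1*34 = 34
  bit 1 = 0: r = r^2 mod 37 = 34^2 = 9
  bit 2 = 1: r = r^2 * 34 mod 37 = 9^2 * 34 = 7*34 = 16
  bit 3 = 0: r = r^2 mod 37 = 16^2 = 34
  bit 4 = 0: r = r^2 mod 37 = 34^2 = 9
  -> s = B^a = 9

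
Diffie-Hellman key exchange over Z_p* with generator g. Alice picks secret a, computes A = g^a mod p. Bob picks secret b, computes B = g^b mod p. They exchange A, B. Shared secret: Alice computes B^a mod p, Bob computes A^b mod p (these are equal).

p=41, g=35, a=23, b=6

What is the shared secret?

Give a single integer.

A = 35^23 mod 41  (bits of 23 = 10111)
  bit 0 = 1: r = r^2 * 35 mod 41 = 1^2 * 35 = 1*35 = 35
  bit 1 = 0: r = r^2 mod 41 = 35^2 = 36
  bit 2 = 1: r = r^2 * 35 mod 41 = 36^2 * 35 = 25*35 = 14
  bit 3 = 1: r = r^2 * 35 mod 41 = 14^2 * 35 = 32*35 = 13
  bit 4 = 1: r = r^2 * 35 mod 41 = 13^2 * 35 = 5*35 = 11
  -> A = 11
B = 35^6 mod 41  (bits of 6 = 110)
  bit 0 = 1: r = r^2 * 35 mod 41 = 1^2 * 35 = 1*35 = 35
  bit 1 = 1: r = r^2 * 35 mod 41 = 35^2 * 35 = 36*35 = 30
  bit 2 = 0: r = r^2 mod 41 = 30^2 = 39
  -> B = 39
s = B^a = 39^23 mod 41  (bits of 23 = 10111)
  bit 0 = 1: r = r^2 * 39 mod 41 = 1^2 * 39 = 1*39 = 39
  bit 1 = 0: r = r^2 mod 41 = 39^2 = 4
  bit 2 = 1: r = r^2 * 39 mod 41 = 4^2 * 39 = 16*39 = 9
  bit 3 = 1: r = r^2 * 39 mod 41 = 9^2 * 39 = 40*39 = 2
  bit 4 = 1: r = r^2 * 39 mod 41 = 2^2 * 39 = 4*39 = 33
  -> s = B^a = 33

Answer: 33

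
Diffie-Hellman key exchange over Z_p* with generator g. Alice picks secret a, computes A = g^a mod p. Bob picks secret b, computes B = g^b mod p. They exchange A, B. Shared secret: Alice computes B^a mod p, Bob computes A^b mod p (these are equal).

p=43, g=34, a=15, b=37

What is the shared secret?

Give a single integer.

A = 34^15 mod 43  (bits of 15 = 1111)
  bit 0 = 1: r = r^2 * 34 mod 43 = 1^2 * 34 = 1*34 = 34
  bit 1 = 1: r = r^2 * 34 mod 43 = 34^2 * 34 = 38*34 = 2
  bit 2 = 1: r = r^2 * 34 mod 43 = 2^2 * 34 = 4*34 = 7
  bit 3 = 1: r = r^2 * 34 mod 43 = 7^2 * 34 = 6*34 = 32
  -> A = 32
B = 34^37 mod 43  (bits of 37 = 100101)
  bit 0 = 1: r = r^2 * 34 mod 43 = 1^2 * 34 = 1*34 = 34
  bit 1 = 0: r = r^2 mod 43 = 34^2 = 38
  bit 2 = 0: r = r^2 mod 43 = 38^2 = 25
  bit 3 = 1: r = r^2 * 34 mod 43 = 25^2 * 34 = 23*34 = 8
  bit 4 = 0: r = r^2 mod 43 = 8^2 = 21
  bit 5 = 1: r = r^2 * 34 mod 43 = 21^2 * 34 = 11*34 = 30
  -> B = 30
s = B^a = 30^15 mod 43  (bits of 15 = 1111)
  bit 0 = 1: r = r^2 * 30 mod 43 = 1^2 * 30 = 1*30 = 30
  bit 1 = 1: r = r^2 * 30 mod 43 = 30^2 * 30 = 40*30 = 39
  bit 2 = 1: r = r^2 * 30 mod 43 = 39^2 * 30 = 16*30 = 7
  bit 3 = 1: r = r^2 * 30 mod 43 = 7^2 * 30 = 6*30 = 8
  -> s = B^a = 8

Answer: 8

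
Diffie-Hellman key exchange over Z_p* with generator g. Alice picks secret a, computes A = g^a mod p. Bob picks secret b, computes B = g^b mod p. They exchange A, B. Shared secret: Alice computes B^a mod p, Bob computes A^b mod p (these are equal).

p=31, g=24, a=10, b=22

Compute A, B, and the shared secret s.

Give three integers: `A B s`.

A = 24^10 mod 31  (bits of 10 = 1010)
  bit 0 = 1: r = r^2 * 24 mod 31 = 1^2 * 24 = 1*24 = 24
  bit 1 = 0: r = r^2 mod 31 = 24^2 = 18
  bit 2 = 1: r = r^2 * 24 mod 31 = 18^2 * 24 = 14*24 = 26
  bit 3 = 0: r = r^2 mod 31 = 26^2 = 25
  -> A = 25
B = 24^22 mod 31  (bits of 22 = 10110)
  bit 0 = 1: r = r^2 * 24 mod 31 = 1^2 * 24 = 1*24 = 24
  bit 1 = 0: r = r^2 mod 31 = 24^2 = 18
  bit 2 = 1: r = r^2 * 24 mod 31 = 18^2 * 24 = 14*24 = 26
  bit 3 = 1: r = r^2 * 24 mod 31 = 26^2 * 24 = 25*24 = 11
  bit 4 = 0: r = r^2 mod 31 = 11^2 = 28
  -> B = 28
s = B^a = 28^10 mod 31  (bits of 10 = 1010)
  bit 0 = 1: r = r^2 * 28 mod 31 = 1^2 * 28 = 1*28 = 28
  bit 1 = 0: r = r^2 mod 31 = 28^2 = 9
  bit 2 = 1: r = r^2 * 28 mod 31 = 9^2 * 28 = 19*28 = 5
  bit 3 = 0: r = r^2 mod 31 = 5^2 = 25
  -> s = B^a = 25

Answer: 25 28 25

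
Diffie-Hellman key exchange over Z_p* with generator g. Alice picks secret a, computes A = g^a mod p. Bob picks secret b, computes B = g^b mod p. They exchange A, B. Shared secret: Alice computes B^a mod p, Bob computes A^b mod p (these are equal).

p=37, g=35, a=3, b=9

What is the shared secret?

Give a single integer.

Answer: 31

Derivation:
A = 35^3 mod 37  (bits of 3 = 11)
  bit 0 = 1: r = r^2 * 35 mod 37 = 1^2 * 35 = 1*35 = 35
  bit 1 = 1: r = r^2 * 35 mod 37 = 35^2 * 35 = 4*35 = 29
  -> A = 29
B = 35^9 mod 37  (bits of 9 = 1001)
  bit 0 = 1: r = r^2 * 35 mod 37 = 1^2 * 35 = 1*35 = 35
  bit 1 = 0: r = r^2 mod 37 = 35^2 = 4
  bit 2 = 0: r = r^2 mod 37 = 4^2 = 16
  bit 3 = 1: r = r^2 * 35 mod 37 = 16^2 * 35 = 34*35 = 6
  -> B = 6
s = B^a = 6^3 mod 37  (bits of 3 = 11)
  bit 0 = 1: r = r^2 * 6 mod 37 = 1^2 * 6 = 1*6 = 6
  bit 1 = 1: r = r^2 * 6 mod 37 = 6^2 * 6 = 36*6 = 31
  -> s = B^a = 31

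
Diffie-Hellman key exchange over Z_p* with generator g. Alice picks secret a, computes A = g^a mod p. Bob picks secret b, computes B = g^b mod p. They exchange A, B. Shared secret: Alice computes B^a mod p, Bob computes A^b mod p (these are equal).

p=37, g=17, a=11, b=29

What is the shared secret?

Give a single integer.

A = 17^11 mod 37  (bits of 11 = 1011)
  bit 0 = 1: r = r^2 * 17 mod 37 = 1^2 * 17 = 1*17 = 17
  bit 1 = 0: r = r^2 mod 37 = 17^2 = 30
  bit 2 = 1: r = r^2 * 17 mod 37 = 30^2 * 17 = 12*17 = 19
  bit 3 = 1: r = r^2 * 17 mod 37 = 19^2 * 17 = 28*17 = 32
  -> A = 32
B = 17^29 mod 37  (bits of 29 = 11101)
  bit 0 = 1: r = r^2 * 17 mod 37 = 1^2 * 17 = 1*17 = 17
  bit 1 = 1: r = r^2 * 17 mod 37 = 17^2 * 17 = 30*17 = 29
  bit 2 = 1: r = r^2 * 17 mod 37 = 29^2 * 17 = 27*17 = 15
  bit 3 = 0: r = r^2 mod 37 = 15^2 = 3
  bit 4 = 1: r = r^2 * 17 mod 37 = 3^2 * 17 = 9*17 = 5
  -> B = 5
s = B^a = 5^11 mod 37  (bits of 11 = 1011)
  bit 0 = 1: r = r^2 * 5 mod 37 = 1^2 * 5 = 1*5 = 5
  bit 1 = 0: r = r^2 mod 37 = 5^2 = 25
  bit 2 = 1: r = r^2 * 5 mod 37 = 25^2 * 5 = 33*5 = 17
  bit 3 = 1: r = r^2 * 5 mod 37 = 17^2 * 5 = 30*5 = 2
  -> s = B^a = 2

Answer: 2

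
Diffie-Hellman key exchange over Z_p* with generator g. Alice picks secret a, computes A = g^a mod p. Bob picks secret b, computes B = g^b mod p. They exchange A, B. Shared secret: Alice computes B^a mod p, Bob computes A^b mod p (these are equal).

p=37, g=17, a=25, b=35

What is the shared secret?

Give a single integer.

Answer: 32

Derivation:
A = 17^25 mod 37  (bits of 25 = 11001)
  bit 0 = 1: r = r^2 * 17 mod 37 = 1^2 * 17 = 1*17 = 17
  bit 1 = 1: r = r^2 * 17 mod 37 = 17^2 * 17 = 30*17 = 29
  bit 2 = 0: r = r^2 mod 37 = 29^2 = 27
  bit 3 = 0: r = r^2 mod 37 = 27^2 = 26
  bit 4 = 1: r = r^2 * 17 mod 37 = 26^2 * 17 = 10*17 = 22
  -> A = 22
B = 17^35 mod 37  (bits of 35 = 100011)
  bit 0 = 1: r = r^2 * 17 mod 37 = 1^2 * 17 = 1*17 = 17
  bit 1 = 0: r = r^2 mod 37 = 17^2 = 30
  bit 2 = 0: r = r^2 mod 37 = 30^2 = 12
  bit 3 = 0: r = r^2 mod 37 = 12^2 = 33
  bit 4 = 1: r = r^2 * 17 mod 37 = 33^2 * 17 = 16*17 = 13
  bit 5 = 1: r = r^2 * 17 mod 37 = 13^2 * 17 = 21*17 = 24
  -> B = 24
s = B^a = 24^25 mod 37  (bits of 25 = 11001)
  bit 0 = 1: r = r^2 * 24 mod 37 = 1^2 * 24 = 1*24 = 24
  bit 1 = 1: r = r^2 * 24 mod 37 = 24^2 * 24 = 21*24 = 23
  bit 2 = 0: r = r^2 mod 37 = 23^2 = 11
  bit 3 = 0: r = r^2 mod 37 = 11^2 = 10
  bit 4 = 1: r = r^2 * 24 mod 37 = 10^2 * 24 = 26*24 = 32
  -> s = B^a = 32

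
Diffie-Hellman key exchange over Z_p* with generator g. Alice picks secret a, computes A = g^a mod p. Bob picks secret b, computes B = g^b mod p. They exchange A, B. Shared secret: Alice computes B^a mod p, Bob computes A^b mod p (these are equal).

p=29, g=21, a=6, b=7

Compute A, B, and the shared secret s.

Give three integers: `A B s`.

Answer: 13 12 28

Derivation:
A = 21^6 mod 29  (bits of 6 = 110)
  bit 0 = 1: r = r^2 * 21 mod 29 = 1^2 * 21 = 1*21 = 21
  bit 1 = 1: r = r^2 * 21 mod 29 = 21^2 * 21 = 6*21 = 10
  bit 2 = 0: r = r^2 mod 29 = 10^2 = 13
  -> A = 13
B = 21^7 mod 29  (bits of 7 = 111)
  bit 0 = 1: r = r^2 * 21 mod 29 = 1^2 * 21 = 1*21 = 21
  bit 1 = 1: r = r^2 * 21 mod 29 = 21^2 * 21 = 6*21 = 10
  bit 2 = 1: r = r^2 * 21 mod 29 = 10^2 * 21 = 13*21 = 12
  -> B = 12
s = B^a = 12^6 mod 29  (bits of 6 = 110)
  bit 0 = 1: r = r^2 * 12 mod 29 = 1^2 * 12 = 1*12 = 12
  bit 1 = 1: r = r^2 * 12 mod 29 = 12^2 * 12 = 28*12 = 17
  bit 2 = 0: r = r^2 mod 29 = 17^2 = 28
  -> s = B^a = 28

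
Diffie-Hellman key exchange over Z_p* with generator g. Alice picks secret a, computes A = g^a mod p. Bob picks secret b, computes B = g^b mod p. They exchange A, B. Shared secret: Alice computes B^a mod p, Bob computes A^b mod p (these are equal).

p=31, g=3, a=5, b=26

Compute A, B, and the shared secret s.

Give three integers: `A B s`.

A = 3^5 mod 31  (bits of 5 = 101)
  bit 0 = 1: r = r^2 * 3 mod 31 = 1^2 * 3 = 1*3 = 3
  bit 1 = 0: r = r^2 mod 31 = 3^2 = 9
  bit 2 = 1: r = r^2 * 3 mod 31 = 9^2 * 3 = 19*3 = 26
  -> A = 26
B = 3^26 mod 31  (bits of 26 = 11010)
  bit 0 = 1: r = r^2 * 3 mod 31 = 1^2 * 3 = 1*3 = 3
  bit 1 = 1: r = r^2 * 3 mod 31 = 3^2 * 3 = 9*3 = 27
  bit 2 = 0: r = r^2 mod 31 = 27^2 = 16
  bit 3 = 1: r = r^2 * 3 mod 31 = 16^2 * 3 = 8*3 = 24
  bit 4 = 0: r = r^2 mod 31 = 24^2 = 18
  -> B = 18
s = B^a = 18^5 mod 31  (bits of 5 = 101)
  bit 0 = 1: r = r^2 * 18 mod 31 = 1^2 * 18 = 1*18 = 18
  bit 1 = 0: r = r^2 mod 31 = 18^2 = 14
  bit 2 = 1: r = r^2 * 18 mod 31 = 14^2 * 18 = 10*18 = 25
  -> s = B^a = 25

Answer: 26 18 25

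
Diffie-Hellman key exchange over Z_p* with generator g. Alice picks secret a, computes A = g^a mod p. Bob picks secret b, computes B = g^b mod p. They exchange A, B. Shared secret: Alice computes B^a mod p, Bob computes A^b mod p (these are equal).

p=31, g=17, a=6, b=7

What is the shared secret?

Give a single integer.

A = 17^6 mod 31  (bits of 6 = 110)
  bit 0 = 1: r = r^2 * 17 mod 31 = 1^2 * 17 = 1*17 = 17
  bit 1 = 1: r = r^2 * 17 mod 31 = 17^2 * 17 = 10*17 = 15
  bit 2 = 0: r = r^2 mod 31 = 15^2 = 8
  -> A = 8
B = 17^7 mod 31  (bits of 7 = 111)
  bit 0 = 1: r = r^2 * 17 mod 31 = 1^2 * 17 = 1*17 = 17
  bit 1 = 1: r = r^2 * 17 mod 31 = 17^2 * 17 = 10*17 = 15
  bit 2 = 1: r = r^2 * 17 mod 31 = 15^2 * 17 = 8*17 = 12
  -> B = 12
s = B^a = 12^6 mod 31  (bits of 6 = 110)
  bit 0 = 1: r = r^2 * 12 mod 31 = 1^2 * 12 = 1*12 = 12
  bit 1 = 1: r = r^2 * 12 mod 31 = 12^2 * 12 = 20*12 = 23
  bit 2 = 0: r = r^2 mod 31 = 23^2 = 2
  -> s = B^a = 2

Answer: 2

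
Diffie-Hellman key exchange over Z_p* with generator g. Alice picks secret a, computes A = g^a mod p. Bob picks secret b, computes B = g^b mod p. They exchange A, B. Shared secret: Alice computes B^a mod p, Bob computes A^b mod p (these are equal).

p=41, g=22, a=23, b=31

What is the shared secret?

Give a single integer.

A = 22^23 mod 41  (bits of 23 = 10111)
  bit 0 = 1: r = r^2 * 22 mod 41 = 1^2 * 22 = 1*22 = 22
  bit 1 = 0: r = r^2 mod 41 = 22^2 = 33
  bit 2 = 1: r = r^2 * 22 mod 41 = 33^2 * 22 = 23*22 = 14
  bit 3 = 1: r = r^2 * 22 mod 41 = 14^2 * 22 = 32*22 = 7
  bit 4 = 1: r = r^2 * 22 mod 41 = 7^2 * 22 = 8*22 = 12
  -> A = 12
B = 22^31 mod 41  (bits of 31 = 11111)
  bit 0 = 1: r = r^2 * 22 mod 41 = 1^2 * 22 = 1*22 = 22
  bit 1 = 1: r = r^2 * 22 mod 41 = 22^2 * 22 = 33*22 = 29
  bit 2 = 1: r = r^2 * 22 mod 41 = 29^2 * 22 = 21*22 = 11
  bit 3 = 1: r = r^2 * 22 mod 41 = 11^2 * 22 = 39*22 = 38
  bit 4 = 1: r = r^2 * 22 mod 41 = 38^2 * 22 = 9*22 = 34
  -> B = 34
s = B^a = 34^23 mod 41  (bits of 23 = 10111)
  bit 0 = 1: r = r^2 * 34 mod 41 = 1^2 * 34 = 1*34 = 34
  bit 1 = 0: r = r^2 mod 41 = 34^2 = 8
  bit 2 = 1: r = r^2 * 34 mod 41 = 8^2 * 34 = 23*34 = 3
  bit 3 = 1: r = r^2 * 34 mod 41 = 3^2 * 34 = 9*34 = 19
  bit 4 = 1: r = r^2 * 34 mod 41 = 19^2 * 34 = 33*34 = 15
  -> s = B^a = 15

Answer: 15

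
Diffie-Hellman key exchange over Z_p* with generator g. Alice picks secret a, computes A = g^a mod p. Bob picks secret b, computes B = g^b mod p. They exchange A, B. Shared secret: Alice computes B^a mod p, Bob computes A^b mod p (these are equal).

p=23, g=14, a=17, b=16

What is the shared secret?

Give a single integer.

Answer: 13

Derivation:
A = 14^17 mod 23  (bits of 17 = 10001)
  bit 0 = 1: r = r^2 * 14 mod 23 = 1^2 * 14 = 1*14 = 14
  bit 1 = 0: r = r^2 mod 23 = 14^2 = 12
  bit 2 = 0: r = r^2 mod 23 = 12^2 = 6
  bit 3 = 0: r = r^2 mod 23 = 6^2 = 13
  bit 4 = 1: r = r^2 * 14 mod 23 = 13^2 * 14 = 8*14 = 20
  -> A = 20
B = 14^16 mod 23  (bits of 16 = 10000)
  bit 0 = 1: r = r^2 * 14 mod 23 = 1^2 * 14 = 1*14 = 14
  bit 1 = 0: r = r^2 mod 23 = 14^2 = 12
  bit 2 = 0: r = r^2 mod 23 = 12^2 = 6
  bit 3 = 0: r = r^2 mod 23 = 6^2 = 13
  bit 4 = 0: r = r^2 mod 23 = 13^2 = 8
  -> B = 8
s = B^a = 8^17 mod 23  (bits of 17 = 10001)
  bit 0 = 1: r = r^2 * 8 mod 23 = 1^2 * 8 = 1*8 = 8
  bit 1 = 0: r = r^2 mod 23 = 8^2 = 18
  bit 2 = 0: r = r^2 mod 23 = 18^2 = 2
  bit 3 = 0: r = r^2 mod 23 = 2^2 = 4
  bit 4 = 1: r = r^2 * 8 mod 23 = 4^2 * 8 = 16*8 = 13
  -> s = B^a = 13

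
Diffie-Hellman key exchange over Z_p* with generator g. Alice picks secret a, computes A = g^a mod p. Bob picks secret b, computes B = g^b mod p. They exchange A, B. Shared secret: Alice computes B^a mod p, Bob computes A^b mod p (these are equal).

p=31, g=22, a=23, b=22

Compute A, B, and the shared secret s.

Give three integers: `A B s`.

Answer: 3 10 14

Derivation:
A = 22^23 mod 31  (bits of 23 = 10111)
  bit 0 = 1: r = r^2 * 22 mod 31 = 1^2 * 22 = 1*22 = 22
  bit 1 = 0: r = r^2 mod 31 = 22^2 = 19
  bit 2 = 1: r = r^2 * 22 mod 31 = 19^2 * 22 = 20*22 = 6
  bit 3 = 1: r = r^2 * 22 mod 31 = 6^2 * 22 = 5*22 = 17
  bit 4 = 1: r = r^2 * 22 mod 31 = 17^2 * 22 = 10*22 = 3
  -> A = 3
B = 22^22 mod 31  (bits of 22 = 10110)
  bit 0 = 1: r = r^2 * 22 mod 31 = 1^2 * 22 = 1*22 = 22
  bit 1 = 0: r = r^2 mod 31 = 22^2 = 19
  bit 2 = 1: r = r^2 * 22 mod 31 = 19^2 * 22 = 20*22 = 6
  bit 3 = 1: r = r^2 * 22 mod 31 = 6^2 * 22 = 5*22 = 17
  bit 4 = 0: r = r^2 mod 31 = 17^2 = 10
  -> B = 10
s = B^a = 10^23 mod 31  (bits of 23 = 10111)
  bit 0 = 1: r = r^2 * 10 mod 31 = 1^2 * 10 = 1*10 = 10
  bit 1 = 0: r = r^2 mod 31 = 10^2 = 7
  bit 2 = 1: r = r^2 * 10 mod 31 = 7^2 * 10 = 18*10 = 25
  bit 3 = 1: r = r^2 * 10 mod 31 = 25^2 * 10 = 5*10 = 19
  bit 4 = 1: r = r^2 * 10 mod 31 = 19^2 * 10 = 20*10 = 14
  -> s = B^a = 14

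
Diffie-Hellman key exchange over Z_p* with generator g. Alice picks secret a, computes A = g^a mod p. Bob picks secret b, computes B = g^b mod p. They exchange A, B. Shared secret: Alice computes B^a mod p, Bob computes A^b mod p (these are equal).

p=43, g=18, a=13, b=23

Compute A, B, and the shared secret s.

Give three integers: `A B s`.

Answer: 29 20 19

Derivation:
A = 18^13 mod 43  (bits of 13 = 1101)
  bit 0 = 1: r = r^2 * 18 mod 43 = 1^2 * 18 = 1*18 = 18
  bit 1 = 1: r = r^2 * 18 mod 43 = 18^2 * 18 = 23*18 = 27
  bit 2 = 0: r = r^2 mod 43 = 27^2 = 41
  bit 3 = 1: r = r^2 * 18 mod 43 = 41^2 * 18 = 4*18 = 29
  -> A = 29
B = 18^23 mod 43  (bits of 23 = 10111)
  bit 0 = 1: r = r^2 * 18 mod 43 = 1^2 * 18 = 1*18 = 18
  bit 1 = 0: r = r^2 mod 43 = 18^2 = 23
  bit 2 = 1: r = r^2 * 18 mod 43 = 23^2 * 18 = 13*18 = 19
  bit 3 = 1: r = r^2 * 18 mod 43 = 19^2 * 18 = 17*18 = 5
  bit 4 = 1: r = r^2 * 18 mod 43 = 5^2 * 18 = 25*18 = 20
  -> B = 20
s = B^a = 20^13 mod 43  (bits of 13 = 1101)
  bit 0 = 1: r = r^2 * 20 mod 43 = 1^2 * 20 = 1*20 = 20
  bit 1 = 1: r = r^2 * 20 mod 43 = 20^2 * 20 = 13*20 = 2
  bit 2 = 0: r = r^2 mod 43 = 2^2 = 4
  bit 3 = 1: r = r^2 * 20 mod 43 = 4^2 * 20 = 16*20 = 19
  -> s = B^a = 19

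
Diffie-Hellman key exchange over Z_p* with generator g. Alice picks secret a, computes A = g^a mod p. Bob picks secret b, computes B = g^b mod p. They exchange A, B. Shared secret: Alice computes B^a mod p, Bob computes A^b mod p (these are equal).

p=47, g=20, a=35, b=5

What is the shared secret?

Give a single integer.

A = 20^35 mod 47  (bits of 35 = 100011)
  bit 0 = 1: r = r^2 * 20 mod 47 = 1^2 * 20 = 1*20 = 20
  bit 1 = 0: r = r^2 mod 47 = 20^2 = 24
  bit 2 = 0: r = r^2 mod 47 = 24^2 = 12
  bit 3 = 0: r = r^2 mod 47 = 12^2 = 3
  bit 4 = 1: r = r^2 * 20 mod 47 = 3^2 * 20 = 9*20 = 39
  bit 5 = 1: r = r^2 * 20 mod 47 = 39^2 * 20 = 17*20 = 11
  -> A = 11
B = 20^5 mod 47  (bits of 5 = 101)
  bit 0 = 1: r = r^2 * 20 mod 47 = 1^2 * 20 = 1*20 = 20
  bit 1 = 0: r = r^2 mod 47 = 20^2 = 24
  bit 2 = 1: r = r^2 * 20 mod 47 = 24^2 * 20 = 12*20 = 5
  -> B = 5
s = B^a = 5^35 mod 47  (bits of 35 = 100011)
  bit 0 = 1: r = r^2 * 5 mod 47 = 1^2 * 5 = 1*5 = 5
  bit 1 = 0: r = r^2 mod 47 = 5^2 = 25
  bit 2 = 0: r = r^2 mod 47 = 25^2 = 14
  bit 3 = 0: r = r^2 mod 47 = 14^2 = 8
  bit 4 = 1: r = r^2 * 5 mod 47 = 8^2 * 5 = 17*5 = 38
  bit 5 = 1: r = r^2 * 5 mod 47 = 38^2 * 5 = 34*5 = 29
  -> s = B^a = 29

Answer: 29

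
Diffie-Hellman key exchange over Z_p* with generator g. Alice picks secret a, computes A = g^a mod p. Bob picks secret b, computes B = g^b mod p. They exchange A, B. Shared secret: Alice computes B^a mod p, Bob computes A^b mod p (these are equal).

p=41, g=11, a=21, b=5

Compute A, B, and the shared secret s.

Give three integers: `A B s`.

A = 11^21 mod 41  (bits of 21 = 10101)
  bit 0 = 1: r = r^2 * 11 mod 41 = 1^2 * 11 = 1*11 = 11
  bit 1 = 0: r = r^2 mod 41 = 11^2 = 39
  bit 2 = 1: r = r^2 * 11 mod 41 = 39^2 * 11 = 4*11 = 3
  bit 3 = 0: r = r^2 mod 41 = 3^2 = 9
  bit 4 = 1: r = r^2 * 11 mod 41 = 9^2 * 11 = 40*11 = 30
  -> A = 30
B = 11^5 mod 41  (bits of 5 = 101)
  bit 0 = 1: r = r^2 * 11 mod 41 = 1^2 * 11 = 1*11 = 11
  bit 1 = 0: r = r^2 mod 41 = 11^2 = 39
  bit 2 = 1: r = r^2 * 11 mod 41 = 39^2 * 11 = 4*11 = 3
  -> B = 3
s = B^a = 3^21 mod 41  (bits of 21 = 10101)
  bit 0 = 1: r = r^2 * 3 mod 41 = 1^2 * 3 = 1*3 = 3
  bit 1 = 0: r = r^2 mod 41 = 3^2 = 9
  bit 2 = 1: r = r^2 * 3 mod 41 = 9^2 * 3 = 40*3 = 38
  bit 3 = 0: r = r^2 mod 41 = 38^2 = 9
  bit 4 = 1: r = r^2 * 3 mod 41 = 9^2 * 3 = 40*3 = 38
  -> s = B^a = 38

Answer: 30 3 38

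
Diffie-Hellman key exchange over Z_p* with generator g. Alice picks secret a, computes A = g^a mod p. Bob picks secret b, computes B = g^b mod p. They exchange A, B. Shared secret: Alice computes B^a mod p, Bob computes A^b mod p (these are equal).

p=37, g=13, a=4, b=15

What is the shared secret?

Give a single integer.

Answer: 26

Derivation:
A = 13^4 mod 37  (bits of 4 = 100)
  bit 0 = 1: r = r^2 * 13 mod 37 = 1^2 * 13 = 1*13 = 13
  bit 1 = 0: r = r^2 mod 37 = 13^2 = 21
  bit 2 = 0: r = r^2 mod 37 = 21^2 = 34
  -> A = 34
B = 13^15 mod 37  (bits of 15 = 1111)
  bit 0 = 1: r = r^2 * 13 mod 37 = 1^2 * 13 = 1*13 = 13
  bit 1 = 1: r = r^2 * 13 mod 37 = 13^2 * 13 = 21*13 = 14
  bit 2 = 1: r = r^2 * 13 mod 37 = 14^2 * 13 = 11*13 = 32
  bit 3 = 1: r = r^2 * 13 mod 37 = 32^2 * 13 = 25*13 = 29
  -> B = 29
s = B^a = 29^4 mod 37  (bits of 4 = 100)
  bit 0 = 1: r = r^2 * 29 mod 37 = 1^2 * 29 = 1*29 = 29
  bit 1 = 0: r = r^2 mod 37 = 29^2 = 27
  bit 2 = 0: r = r^2 mod 37 = 27^2 = 26
  -> s = B^a = 26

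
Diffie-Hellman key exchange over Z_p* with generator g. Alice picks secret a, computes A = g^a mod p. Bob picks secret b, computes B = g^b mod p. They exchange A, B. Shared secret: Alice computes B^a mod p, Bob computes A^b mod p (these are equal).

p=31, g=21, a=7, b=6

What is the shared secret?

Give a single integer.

Answer: 4

Derivation:
A = 21^7 mod 31  (bits of 7 = 111)
  bit 0 = 1: r = r^2 * 21 mod 31 = 1^2 * 21 = 1*21 = 21
  bit 1 = 1: r = r^2 * 21 mod 31 = 21^2 * 21 = 7*21 = 23
  bit 2 = 1: r = r^2 * 21 mod 31 = 23^2 * 21 = 2*21 = 11
  -> A = 11
B = 21^6 mod 31  (bits of 6 = 110)
  bit 0 = 1: r = r^2 * 21 mod 31 = 1^2 * 21 = 1*21 = 21
  bit 1 = 1: r = r^2 * 21 mod 31 = 21^2 * 21 = 7*21 = 23
  bit 2 = 0: r = r^2 mod 31 = 23^2 = 2
  -> B = 2
s = B^a = 2^7 mod 31  (bits of 7 = 111)
  bit 0 = 1: r = r^2 * 2 mod 31 = 1^2 * 2 = 1*2 = 2
  bit 1 = 1: r = r^2 * 2 mod 31 = 2^2 * 2 = 4*2 = 8
  bit 2 = 1: r = r^2 * 2 mod 31 = 8^2 * 2 = 2*2 = 4
  -> s = B^a = 4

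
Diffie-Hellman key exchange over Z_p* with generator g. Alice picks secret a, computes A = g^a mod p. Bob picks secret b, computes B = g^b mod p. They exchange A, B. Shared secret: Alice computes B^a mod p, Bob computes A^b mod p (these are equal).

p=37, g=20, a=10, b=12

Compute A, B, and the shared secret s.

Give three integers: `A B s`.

Answer: 28 26 26

Derivation:
A = 20^10 mod 37  (bits of 10 = 1010)
  bit 0 = 1: r = r^2 * 20 mod 37 = 1^2 * 20 = 1*20 = 20
  bit 1 = 0: r = r^2 mod 37 = 20^2 = 30
  bit 2 = 1: r = r^2 * 20 mod 37 = 30^2 * 20 = 12*20 = 18
  bit 3 = 0: r = r^2 mod 37 = 18^2 = 28
  -> A = 28
B = 20^12 mod 37  (bits of 12 = 1100)
  bit 0 = 1: r = r^2 * 20 mod 37 = 1^2 * 20 = 1*20 = 20
  bit 1 = 1: r = r^2 * 20 mod 37 = 20^2 * 20 = 30*20 = 8
  bit 2 = 0: r = r^2 mod 37 = 8^2 = 27
  bit 3 = 0: r = r^2 mod 37 = 27^2 = 26
  -> B = 26
s = B^a = 26^10 mod 37  (bits of 10 = 1010)
  bit 0 = 1: r = r^2 * 26 mod 37 = 1^2 * 26 = 1*26 = 26
  bit 1 = 0: r = r^2 mod 37 = 26^2 = 10
  bit 2 = 1: r = r^2 * 26 mod 37 = 10^2 * 26 = 26*26 = 10
  bit 3 = 0: r = r^2 mod 37 = 10^2 = 26
  -> s = B^a = 26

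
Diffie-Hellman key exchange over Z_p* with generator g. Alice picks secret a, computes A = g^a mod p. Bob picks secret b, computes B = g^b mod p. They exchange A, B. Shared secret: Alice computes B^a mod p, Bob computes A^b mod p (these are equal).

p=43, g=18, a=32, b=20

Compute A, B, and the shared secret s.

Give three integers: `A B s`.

Answer: 38 31 17

Derivation:
A = 18^32 mod 43  (bits of 32 = 100000)
  bit 0 = 1: r = r^2 * 18 mod 43 = 1^2 * 18 = 1*18 = 18
  bit 1 = 0: r = r^2 mod 43 = 18^2 = 23
  bit 2 = 0: r = r^2 mod 43 = 23^2 = 13
  bit 3 = 0: r = r^2 mod 43 = 13^2 = 40
  bit 4 = 0: r = r^2 mod 43 = 40^2 = 9
  bit 5 = 0: r = r^2 mod 43 = 9^2 = 38
  -> A = 38
B = 18^20 mod 43  (bits of 20 = 10100)
  bit 0 = 1: r = r^2 * 18 mod 43 = 1^2 * 18 = 1*18 = 18
  bit 1 = 0: r = r^2 mod 43 = 18^2 = 23
  bit 2 = 1: r = r^2 * 18 mod 43 = 23^2 * 18 = 13*18 = 19
  bit 3 = 0: r = r^2 mod 43 = 19^2 = 17
  bit 4 = 0: r = r^2 mod 43 = 17^2 = 31
  -> B = 31
s = B^a = 31^32 mod 43  (bits of 32 = 100000)
  bit 0 = 1: r = r^2 * 31 mod 43 = 1^2 * 31 = 1*31 = 31
  bit 1 = 0: r = r^2 mod 43 = 31^2 = 15
  bit 2 = 0: r = r^2 mod 43 = 15^2 = 10
  bit 3 = 0: r = r^2 mod 43 = 10^2 = 14
  bit 4 = 0: r = r^2 mod 43 = 14^2 = 24
  bit 5 = 0: r = r^2 mod 43 = 24^2 = 17
  -> s = B^a = 17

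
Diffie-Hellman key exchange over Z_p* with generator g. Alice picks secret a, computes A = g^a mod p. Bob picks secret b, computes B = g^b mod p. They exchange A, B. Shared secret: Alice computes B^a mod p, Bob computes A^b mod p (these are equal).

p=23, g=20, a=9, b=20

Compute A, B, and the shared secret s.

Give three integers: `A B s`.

Answer: 5 18 12

Derivation:
A = 20^9 mod 23  (bits of 9 = 1001)
  bit 0 = 1: r = r^2 * 20 mod 23 = 1^2 * 20 = 1*20 = 20
  bit 1 = 0: r = r^2 mod 23 = 20^2 = 9
  bit 2 = 0: r = r^2 mod 23 = 9^2 = 12
  bit 3 = 1: r = r^2 * 20 mod 23 = 12^2 * 20 = 6*20 = 5
  -> A = 5
B = 20^20 mod 23  (bits of 20 = 10100)
  bit 0 = 1: r = r^2 * 20 mod 23 = 1^2 * 20 = 1*20 = 20
  bit 1 = 0: r = r^2 mod 23 = 20^2 = 9
  bit 2 = 1: r = r^2 * 20 mod 23 = 9^2 * 20 = 12*20 = 10
  bit 3 = 0: r = r^2 mod 23 = 10^2 = 8
  bit 4 = 0: r = r^2 mod 23 = 8^2 = 18
  -> B = 18
s = B^a = 18^9 mod 23  (bits of 9 = 1001)
  bit 0 = 1: r = r^2 * 18 mod 23 = 1^2 * 18 = 1*18 = 18
  bit 1 = 0: r = r^2 mod 23 = 18^2 = 2
  bit 2 = 0: r = r^2 mod 23 = 2^2 = 4
  bit 3 = 1: r = r^2 * 18 mod 23 = 4^2 * 18 = 16*18 = 12
  -> s = B^a = 12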